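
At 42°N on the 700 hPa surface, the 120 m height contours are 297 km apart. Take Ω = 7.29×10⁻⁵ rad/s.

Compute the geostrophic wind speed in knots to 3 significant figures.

79.0 knots

Coriolis parameter at 42°N:
f = 2Ω sin φ = 2 × 7.29×10⁻⁵ × sin 42° = 9.76×10⁻⁵ s⁻¹
Height gradient: |∂Z/∂n| = 120 m / 297000 m = 4.04×10⁻⁴
On a pressure surface, geostrophic balance gives V_g = (g/f)|∂Z/∂n|:
V_g = 9.81 × 4.04×10⁻⁴ / 9.76×10⁻⁵ = 40.6 m/s
Converting: 40.6 m/s × 1.944 = 79.0 knots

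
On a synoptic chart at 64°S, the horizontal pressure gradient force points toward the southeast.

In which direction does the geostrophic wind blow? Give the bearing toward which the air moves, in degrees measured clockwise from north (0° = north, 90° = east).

045°

The pressure-gradient force points toward the southeast (bearing 135°).
Geostrophic balance: in the Southern Hemisphere the Coriolis force deflects motion to the left, so the geostrophic wind blows 90° to the left of the pressure-gradient force (low pressure on the right).
Rotating 135° by 90° counterclockwise gives 045° — the wind blows toward the northeast.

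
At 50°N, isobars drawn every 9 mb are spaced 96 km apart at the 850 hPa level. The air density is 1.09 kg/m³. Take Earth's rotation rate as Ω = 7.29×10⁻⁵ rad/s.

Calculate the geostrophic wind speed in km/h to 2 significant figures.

280 km/h

Coriolis parameter at 50°N:
f = 2Ω sin φ = 2 × 7.29×10⁻⁵ × sin 50° = 1.12×10⁻⁴ s⁻¹
Pressure gradient: |∂P/∂n| = 900 Pa / 96000 m = 9.38×10⁻³ Pa/m
Geostrophic balance (pressure-gradient force = Coriolis force):
V_g = (1/(fρ)) |∂P/∂n| = 9.38×10⁻³ / (1.12×10⁻⁴ × 1.09) = 77.0 m/s
Converting: 77.0 m/s × 3.6 = 280 km/h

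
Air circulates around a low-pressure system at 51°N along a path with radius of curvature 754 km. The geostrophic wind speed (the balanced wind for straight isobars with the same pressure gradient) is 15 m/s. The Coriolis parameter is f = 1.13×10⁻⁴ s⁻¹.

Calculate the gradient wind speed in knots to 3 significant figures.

25.3 knots

Around a low, centrifugal force acts outward with Coriolis, so pressure-gradient force balances both:
(1/ρ)|∂P/∂n| = fV + V²/R  →  V² + fR·V − fR·V_g = 0
With fR = 1.13×10⁻⁴ × 754×10³ m = 85.2 m/s:
V = [−fR + √((fR)² + 4 fR V_g)]/2 = [−85.2 + √(85.2² + 4×85.2×15)]/2 = 13 m/s
Subgeostrophic (V < V_g = 15 m/s), as expected around a low.
Converting: 13 m/s × 1.944 = 25.3 knots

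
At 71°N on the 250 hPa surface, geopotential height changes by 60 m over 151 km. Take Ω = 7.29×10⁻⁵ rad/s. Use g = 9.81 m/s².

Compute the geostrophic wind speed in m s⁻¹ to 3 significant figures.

28.3 m s⁻¹

Coriolis parameter at 71°N:
f = 2Ω sin φ = 2 × 7.29×10⁻⁵ × sin 71° = 1.38×10⁻⁴ s⁻¹
Height gradient: |∂Z/∂n| = 60 m / 151000 m = 3.97×10⁻⁴
On a pressure surface, geostrophic balance gives V_g = (g/f)|∂Z/∂n|:
V_g = 9.81 × 3.97×10⁻⁴ / 1.38×10⁻⁴ = 28.3 m/s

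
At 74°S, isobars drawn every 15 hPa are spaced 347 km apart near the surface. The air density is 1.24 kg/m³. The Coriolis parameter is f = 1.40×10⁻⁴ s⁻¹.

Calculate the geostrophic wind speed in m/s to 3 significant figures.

24.9 m/s

Pressure gradient: |∂P/∂n| = 1500 Pa / 347000 m = 4.32×10⁻³ Pa/m
Geostrophic balance (pressure-gradient force = Coriolis force):
V_g = (1/(fρ)) |∂P/∂n| = 4.32×10⁻³ / (1.40×10⁻⁴ × 1.24) = 24.9 m/s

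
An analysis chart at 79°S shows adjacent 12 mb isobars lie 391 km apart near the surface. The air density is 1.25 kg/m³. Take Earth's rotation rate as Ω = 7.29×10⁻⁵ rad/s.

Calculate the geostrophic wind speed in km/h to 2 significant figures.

62 km/h

Coriolis parameter at 79°S:
f = 2Ω sin φ = 2 × 7.29×10⁻⁵ × sin 79° = 1.43×10⁻⁴ s⁻¹
Pressure gradient: |∂P/∂n| = 1200 Pa / 391000 m = 3.07×10⁻³ Pa/m
Geostrophic balance (pressure-gradient force = Coriolis force):
V_g = (1/(fρ)) |∂P/∂n| = 3.07×10⁻³ / (1.43×10⁻⁴ × 1.25) = 17.2 m/s
Converting: 17.2 m/s × 3.6 = 62 km/h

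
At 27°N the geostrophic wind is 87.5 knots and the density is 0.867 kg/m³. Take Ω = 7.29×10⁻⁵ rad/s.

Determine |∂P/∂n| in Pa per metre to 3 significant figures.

Coriolis parameter at 27°N:
f = 2Ω sin φ = 2 × 7.29×10⁻⁵ × sin 27° = 6.62×10⁻⁵ s⁻¹
Wind speed in SI: 87.5 knots = 45.0 m/s
Geostrophic balance rearranged: |∂P/∂n| = f ρ V_g
|∂P/∂n| = 6.62×10⁻⁵ × 0.867 × 45.0 = 2.58×10⁻³ Pa/m

2.58×10⁻³ Pa/m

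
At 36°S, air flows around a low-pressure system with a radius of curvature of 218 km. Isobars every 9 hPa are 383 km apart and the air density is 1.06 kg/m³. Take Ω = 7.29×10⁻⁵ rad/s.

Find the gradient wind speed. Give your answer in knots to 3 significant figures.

28.3 knots

Coriolis parameter at 36°S:
f = 2Ω sin φ = 2 × 7.29×10⁻⁵ × sin 36° = 8.57×10⁻⁵ s⁻¹
Pressure gradient: |∂P/∂n| = 900 Pa / 383000 m = 2.35×10⁻³ Pa/m
Geostrophic speed: V_g = |∂P/∂n|/(fρ) = 2.35×10⁻³/(8.57×10⁻⁵ × 1.06) = 25.9 m/s
Around a low, centrifugal force acts outward with Coriolis, so pressure-gradient force balances both:
(1/ρ)|∂P/∂n| = fV + V²/R  →  V² + fR·V − fR·V_g = 0
With fR = 8.57×10⁻⁵ × 218×10³ m = 18.7 m/s:
V = [−fR + √((fR)² + 4 fR V_g)]/2 = [−18.7 + √(18.7² + 4×18.7×25.9)]/2 = 14.5 m/s
Subgeostrophic (V < V_g = 25.9 m/s), as expected around a low.
Converting: 14.5 m/s × 1.944 = 28.3 knots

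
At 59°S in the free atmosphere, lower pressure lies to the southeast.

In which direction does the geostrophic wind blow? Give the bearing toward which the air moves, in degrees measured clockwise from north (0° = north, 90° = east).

045°

The pressure-gradient force points toward the southeast (bearing 135°).
Geostrophic balance: in the Southern Hemisphere the Coriolis force deflects motion to the left, so the geostrophic wind blows 90° to the left of the pressure-gradient force (low pressure on the right).
Rotating 135° by 90° counterclockwise gives 045° — the wind blows toward the northeast.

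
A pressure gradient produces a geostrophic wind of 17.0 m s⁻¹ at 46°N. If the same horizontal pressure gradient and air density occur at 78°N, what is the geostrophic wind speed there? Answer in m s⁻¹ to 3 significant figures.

With the same pressure gradient and density, V_g ∝ 1/f ∝ 1/sin φ.
V₂ = V₁ · sin φ₁ / sin φ₂ = 17.0 × sin 46° / sin 78°
V₂ = 17.0 × 0.7193/0.9781 = 12.5 m s⁻¹

12.5 m s⁻¹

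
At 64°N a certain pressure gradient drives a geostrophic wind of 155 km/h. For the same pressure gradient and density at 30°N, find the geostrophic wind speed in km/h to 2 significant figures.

280 km/h

With the same pressure gradient and density, V_g ∝ 1/f ∝ 1/sin φ.
V₂ = V₁ · sin φ₁ / sin φ₂ = 155 × sin 64° / sin 30°
V₂ = 155 × 0.8988/0.5000 = 280 km/h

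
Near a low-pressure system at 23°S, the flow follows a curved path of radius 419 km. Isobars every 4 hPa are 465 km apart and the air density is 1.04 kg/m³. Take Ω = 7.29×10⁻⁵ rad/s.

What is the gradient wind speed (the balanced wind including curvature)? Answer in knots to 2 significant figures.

20 knots

Coriolis parameter at 23°S:
f = 2Ω sin φ = 2 × 7.29×10⁻⁵ × sin 23° = 5.70×10⁻⁵ s⁻¹
Pressure gradient: |∂P/∂n| = 400 Pa / 465000 m = 8.60×10⁻⁴ Pa/m
Geostrophic speed: V_g = |∂P/∂n|/(fρ) = 8.60×10⁻⁴/(5.70×10⁻⁵ × 1.04) = 14.5 m/s
Around a low, centrifugal force acts outward with Coriolis, so pressure-gradient force balances both:
(1/ρ)|∂P/∂n| = fV + V²/R  →  V² + fR·V − fR·V_g = 0
With fR = 5.70×10⁻⁵ × 419×10³ m = 23.9 m/s:
V = [−fR + √((fR)² + 4 fR V_g)]/2 = [−23.9 + √(23.9² + 4×23.9×14.5)]/2 = 10.2 m/s
Subgeostrophic (V < V_g = 14.5 m/s), as expected around a low.
Converting: 10.2 m/s × 1.944 = 20 knots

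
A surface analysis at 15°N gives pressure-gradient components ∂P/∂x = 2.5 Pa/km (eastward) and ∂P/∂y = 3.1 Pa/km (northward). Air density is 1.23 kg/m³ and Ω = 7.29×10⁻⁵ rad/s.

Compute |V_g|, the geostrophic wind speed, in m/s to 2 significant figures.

86 m/s

Coriolis parameter at 15°N:
f = 2Ω sin φ = 2 × 7.29×10⁻⁵ × sin 15° = 3.77×10⁻⁵ s⁻¹
Component geostrophic relations (x east, y north):
u_g = −(1/(fρ)) ∂P/∂y,  v_g = (1/(fρ)) ∂P/∂x
u_g = −(3.1×10⁻³)/(3.77×10⁻⁵ × 1.23) = −66.8 m/s;  v_g = (2.5×10⁻³)/(3.77×10⁻⁵ × 1.23) = 53.9 m/s
|V_g| = √(u_g² + v_g²) = 85.8 m/s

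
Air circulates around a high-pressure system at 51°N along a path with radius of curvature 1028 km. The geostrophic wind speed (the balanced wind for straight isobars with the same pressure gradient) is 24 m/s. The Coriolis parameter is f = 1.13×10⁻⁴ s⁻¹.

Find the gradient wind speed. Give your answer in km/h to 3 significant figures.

122 km/h

Around a high, pressure-gradient force acts outward with centrifugal, so Coriolis balances both:
fV = (1/ρ)|∂P/∂n| + V²/R  →  V² − fR·V + fR·V_g = 0
With fR = 1.13×10⁻⁴ × 1028×10³ m = 116 m/s:
V = [fR − √((fR)² − 4 fR V_g)]/2 = [116 − √(116² − 4×116×24)]/2 = 33.9 m/s
Supergeostrophic (V > V_g = 24 m/s), as expected around a high.
Converting: 33.9 m/s × 3.6 = 122 km/h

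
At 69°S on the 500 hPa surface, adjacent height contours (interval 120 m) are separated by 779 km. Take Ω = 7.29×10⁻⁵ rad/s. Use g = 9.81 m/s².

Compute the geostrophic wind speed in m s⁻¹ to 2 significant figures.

11 m s⁻¹

Coriolis parameter at 69°S:
f = 2Ω sin φ = 2 × 7.29×10⁻⁵ × sin 69° = 1.36×10⁻⁴ s⁻¹
Height gradient: |∂Z/∂n| = 120 m / 779000 m = 1.54×10⁻⁴
On a pressure surface, geostrophic balance gives V_g = (g/f)|∂Z/∂n|:
V_g = 9.81 × 1.54×10⁻⁴ / 1.36×10⁻⁴ = 11.1 m/s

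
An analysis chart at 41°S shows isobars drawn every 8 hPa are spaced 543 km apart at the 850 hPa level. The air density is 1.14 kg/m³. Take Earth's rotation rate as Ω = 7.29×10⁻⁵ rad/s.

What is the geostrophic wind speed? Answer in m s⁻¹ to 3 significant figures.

Coriolis parameter at 41°S:
f = 2Ω sin φ = 2 × 7.29×10⁻⁵ × sin 41° = 9.57×10⁻⁵ s⁻¹
Pressure gradient: |∂P/∂n| = 800 Pa / 543000 m = 1.47×10⁻³ Pa/m
Geostrophic balance (pressure-gradient force = Coriolis force):
V_g = (1/(fρ)) |∂P/∂n| = 1.47×10⁻³ / (9.57×10⁻⁵ × 1.14) = 13.5 m/s

13.5 m s⁻¹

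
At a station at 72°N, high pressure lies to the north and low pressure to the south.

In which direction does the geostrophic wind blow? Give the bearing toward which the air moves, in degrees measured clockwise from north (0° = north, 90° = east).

270°

The pressure-gradient force points toward the south (bearing 180°).
Geostrophic balance: in the Northern Hemisphere the Coriolis force deflects motion to the right, so the geostrophic wind blows 90° to the right of the pressure-gradient force (low pressure on the left).
Rotating 180° by 90° clockwise gives 270° — the wind blows toward the west.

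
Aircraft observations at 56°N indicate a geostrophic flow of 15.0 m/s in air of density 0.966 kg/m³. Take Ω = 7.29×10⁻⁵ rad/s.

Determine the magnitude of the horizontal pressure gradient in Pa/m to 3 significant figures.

Coriolis parameter at 56°N:
f = 2Ω sin φ = 2 × 7.29×10⁻⁵ × sin 56° = 1.21×10⁻⁴ s⁻¹
Geostrophic balance rearranged: |∂P/∂n| = f ρ V_g
|∂P/∂n| = 1.21×10⁻⁴ × 0.966 × 15.0 = 1.75×10⁻³ Pa/m

1.75×10⁻³ Pa/m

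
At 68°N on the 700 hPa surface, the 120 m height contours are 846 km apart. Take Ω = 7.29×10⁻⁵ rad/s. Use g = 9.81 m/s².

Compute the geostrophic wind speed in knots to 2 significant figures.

20 knots

Coriolis parameter at 68°N:
f = 2Ω sin φ = 2 × 7.29×10⁻⁵ × sin 68° = 1.35×10⁻⁴ s⁻¹
Height gradient: |∂Z/∂n| = 120 m / 846000 m = 1.42×10⁻⁴
On a pressure surface, geostrophic balance gives V_g = (g/f)|∂Z/∂n|:
V_g = 9.81 × 1.42×10⁻⁴ / 1.35×10⁻⁴ = 10.3 m/s
Converting: 10.3 m/s × 1.944 = 20 knots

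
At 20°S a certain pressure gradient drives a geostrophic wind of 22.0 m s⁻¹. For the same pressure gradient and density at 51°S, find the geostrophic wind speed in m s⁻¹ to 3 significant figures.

9.68 m s⁻¹

With the same pressure gradient and density, V_g ∝ 1/f ∝ 1/sin φ.
V₂ = V₁ · sin φ₁ / sin φ₂ = 22.0 × sin 20° / sin 51°
V₂ = 22.0 × 0.3420/0.7771 = 9.68 m s⁻¹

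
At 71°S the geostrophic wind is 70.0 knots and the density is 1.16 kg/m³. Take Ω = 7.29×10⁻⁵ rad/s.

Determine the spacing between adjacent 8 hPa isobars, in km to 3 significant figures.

Coriolis parameter at 71°S:
f = 2Ω sin φ = 2 × 7.29×10⁻⁵ × sin 71° = 1.38×10⁻⁴ s⁻¹
Wind speed in SI: 70.0 knots = 36.0 m/s
Geostrophic balance rearranged: |∂P/∂n| = f ρ V_g
|∂P/∂n| = 1.38×10⁻⁴ × 1.16 × 36.0 = 5.76×10⁻³ Pa/m
Isobar spacing: Δn = ΔP/|∂P/∂n| = 800 Pa / 5.76×10⁻³ Pa/m = 138921 m ≈ 139 km

139 km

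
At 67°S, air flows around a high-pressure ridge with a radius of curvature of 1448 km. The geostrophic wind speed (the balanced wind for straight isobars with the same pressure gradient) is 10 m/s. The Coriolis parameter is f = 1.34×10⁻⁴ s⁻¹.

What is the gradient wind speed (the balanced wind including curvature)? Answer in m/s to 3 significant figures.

10.6 m/s

Around a high, pressure-gradient force acts outward with centrifugal, so Coriolis balances both:
fV = (1/ρ)|∂P/∂n| + V²/R  →  V² − fR·V + fR·V_g = 0
With fR = 1.34×10⁻⁴ × 1448×10³ m = 194 m/s:
V = [fR − √((fR)² − 4 fR V_g)]/2 = [194 − √(194² − 4×194×10)]/2 = 10.6 m/s
Supergeostrophic (V > V_g = 10 m/s), as expected around a high.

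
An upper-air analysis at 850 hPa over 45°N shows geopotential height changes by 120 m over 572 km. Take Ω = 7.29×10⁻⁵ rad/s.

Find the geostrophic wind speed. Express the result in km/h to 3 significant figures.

71.9 km/h

Coriolis parameter at 45°N:
f = 2Ω sin φ = 2 × 7.29×10⁻⁵ × sin 45° = 1.03×10⁻⁴ s⁻¹
Height gradient: |∂Z/∂n| = 120 m / 572000 m = 2.10×10⁻⁴
On a pressure surface, geostrophic balance gives V_g = (g/f)|∂Z/∂n|:
V_g = 9.81 × 2.10×10⁻⁴ / 1.03×10⁻⁴ = 20.0 m/s
Converting: 20.0 m/s × 3.6 = 71.9 km/h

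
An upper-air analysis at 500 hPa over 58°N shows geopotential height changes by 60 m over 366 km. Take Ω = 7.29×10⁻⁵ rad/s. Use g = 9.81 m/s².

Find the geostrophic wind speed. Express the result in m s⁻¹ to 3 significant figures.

Coriolis parameter at 58°N:
f = 2Ω sin φ = 2 × 7.29×10⁻⁵ × sin 58° = 1.24×10⁻⁴ s⁻¹
Height gradient: |∂Z/∂n| = 60 m / 366000 m = 1.64×10⁻⁴
On a pressure surface, geostrophic balance gives V_g = (g/f)|∂Z/∂n|:
V_g = 9.81 × 1.64×10⁻⁴ / 1.24×10⁻⁴ = 13.0 m/s

13.0 m s⁻¹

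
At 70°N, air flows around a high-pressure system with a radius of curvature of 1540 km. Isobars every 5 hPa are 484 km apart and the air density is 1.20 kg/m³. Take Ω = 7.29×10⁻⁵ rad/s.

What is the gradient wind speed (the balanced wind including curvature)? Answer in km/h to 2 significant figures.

23 km/h

Coriolis parameter at 70°N:
f = 2Ω sin φ = 2 × 7.29×10⁻⁵ × sin 70° = 1.37×10⁻⁴ s⁻¹
Pressure gradient: |∂P/∂n| = 500 Pa / 484000 m = 1.03×10⁻³ Pa/m
Geostrophic speed: V_g = |∂P/∂n|/(fρ) = 1.03×10⁻³/(1.37×10⁻⁴ × 1.20) = 6.28 m/s
Around a high, pressure-gradient force acts outward with centrifugal, so Coriolis balances both:
fV = (1/ρ)|∂P/∂n| + V²/R  →  V² − fR·V + fR·V_g = 0
With fR = 1.37×10⁻⁴ × 1540×10³ m = 211 m/s:
V = [fR − √((fR)² − 4 fR V_g)]/2 = [211 − √(211² − 4×211×6.28)]/2 = 6.48 m/s
Supergeostrophic (V > V_g = 6.28 m/s), as expected around a high.
Converting: 6.48 m/s × 3.6 = 23 km/h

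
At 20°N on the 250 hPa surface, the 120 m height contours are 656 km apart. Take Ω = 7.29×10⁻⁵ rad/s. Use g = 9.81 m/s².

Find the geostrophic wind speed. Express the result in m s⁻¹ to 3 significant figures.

Coriolis parameter at 20°N:
f = 2Ω sin φ = 2 × 7.29×10⁻⁵ × sin 20° = 4.99×10⁻⁵ s⁻¹
Height gradient: |∂Z/∂n| = 120 m / 656000 m = 1.83×10⁻⁴
On a pressure surface, geostrophic balance gives V_g = (g/f)|∂Z/∂n|:
V_g = 9.81 × 1.83×10⁻⁴ / 4.99×10⁻⁵ = 36.0 m/s

36.0 m s⁻¹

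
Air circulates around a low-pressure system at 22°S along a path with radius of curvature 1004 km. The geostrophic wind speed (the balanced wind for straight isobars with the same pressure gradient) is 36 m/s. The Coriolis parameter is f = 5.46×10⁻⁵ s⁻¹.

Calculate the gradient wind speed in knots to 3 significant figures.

48.2 knots

Around a low, centrifugal force acts outward with Coriolis, so pressure-gradient force balances both:
(1/ρ)|∂P/∂n| = fV + V²/R  →  V² + fR·V − fR·V_g = 0
With fR = 5.46×10⁻⁵ × 1004×10³ m = 54.8 m/s:
V = [−fR + √((fR)² + 4 fR V_g)]/2 = [−54.8 + √(54.8² + 4×54.8×36)]/2 = 24.8 m/s
Subgeostrophic (V < V_g = 36 m/s), as expected around a low.
Converting: 24.8 m/s × 1.944 = 48.2 knots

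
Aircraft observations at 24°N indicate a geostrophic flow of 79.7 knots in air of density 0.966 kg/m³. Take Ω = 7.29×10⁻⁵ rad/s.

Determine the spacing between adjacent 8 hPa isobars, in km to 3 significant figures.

Coriolis parameter at 24°N:
f = 2Ω sin φ = 2 × 7.29×10⁻⁵ × sin 24° = 5.93×10⁻⁵ s⁻¹
Wind speed in SI: 79.7 knots = 41.0 m/s
Geostrophic balance rearranged: |∂P/∂n| = f ρ V_g
|∂P/∂n| = 5.93×10⁻⁵ × 0.966 × 41.0 = 2.35×10⁻³ Pa/m
Isobar spacing: Δn = ΔP/|∂P/∂n| = 800 Pa / 2.35×10⁻³ Pa/m = 340601 m ≈ 341 km

341 km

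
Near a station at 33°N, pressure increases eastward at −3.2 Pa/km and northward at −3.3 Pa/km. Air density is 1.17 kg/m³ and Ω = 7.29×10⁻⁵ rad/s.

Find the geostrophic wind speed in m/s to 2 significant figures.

Coriolis parameter at 33°N:
f = 2Ω sin φ = 2 × 7.29×10⁻⁵ × sin 33° = 7.94×10⁻⁵ s⁻¹
Component geostrophic relations (x east, y north):
u_g = −(1/(fρ)) ∂P/∂y,  v_g = (1/(fρ)) ∂P/∂x
u_g = −(−3.3×10⁻³)/(7.94×10⁻⁵ × 1.17) = 35.5 m/s;  v_g = (−3.2×10⁻³)/(7.94×10⁻⁵ × 1.17) = −34.4 m/s
|V_g| = √(u_g² + v_g²) = 49.5 m/s

49 m/s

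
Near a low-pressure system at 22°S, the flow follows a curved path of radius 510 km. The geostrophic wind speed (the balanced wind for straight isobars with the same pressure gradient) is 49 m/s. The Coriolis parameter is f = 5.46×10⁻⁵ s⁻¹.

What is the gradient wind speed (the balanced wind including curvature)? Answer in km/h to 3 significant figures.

92.0 km/h

Around a low, centrifugal force acts outward with Coriolis, so pressure-gradient force balances both:
(1/ρ)|∂P/∂n| = fV + V²/R  →  V² + fR·V − fR·V_g = 0
With fR = 5.46×10⁻⁵ × 510×10³ m = 27.8 m/s:
V = [−fR + √((fR)² + 4 fR V_g)]/2 = [−27.8 + √(27.8² + 4×27.8×49)]/2 = 25.6 m/s
Subgeostrophic (V < V_g = 49 m/s), as expected around a low.
Converting: 25.6 m/s × 3.6 = 92.0 km/h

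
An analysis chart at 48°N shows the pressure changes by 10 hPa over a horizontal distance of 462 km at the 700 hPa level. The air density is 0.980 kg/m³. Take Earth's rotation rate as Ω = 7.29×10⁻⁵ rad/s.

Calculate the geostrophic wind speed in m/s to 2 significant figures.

Coriolis parameter at 48°N:
f = 2Ω sin φ = 2 × 7.29×10⁻⁵ × sin 48° = 1.08×10⁻⁴ s⁻¹
Pressure gradient: |∂P/∂n| = 1000 Pa / 462000 m = 2.16×10⁻³ Pa/m
Geostrophic balance (pressure-gradient force = Coriolis force):
V_g = (1/(fρ)) |∂P/∂n| = 2.16×10⁻³ / (1.08×10⁻⁴ × 0.980) = 20.4 m/s

20 m/s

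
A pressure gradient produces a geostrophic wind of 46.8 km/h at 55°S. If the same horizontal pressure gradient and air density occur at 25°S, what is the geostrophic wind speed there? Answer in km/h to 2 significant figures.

With the same pressure gradient and density, V_g ∝ 1/f ∝ 1/sin φ.
V₂ = V₁ · sin φ₁ / sin φ₂ = 46.8 × sin 55° / sin 25°
V₂ = 46.8 × 0.8192/0.4226 = 91 km/h

91 km/h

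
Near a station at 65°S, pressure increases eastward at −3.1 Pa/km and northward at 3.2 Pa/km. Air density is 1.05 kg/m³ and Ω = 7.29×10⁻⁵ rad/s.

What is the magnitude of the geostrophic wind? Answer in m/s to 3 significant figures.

32.1 m/s

Coriolis parameter at 65°S:
f = 2Ω sin φ = 2 × 7.29×10⁻⁵ × sin 65° = 1.32×10⁻⁴ s⁻¹
In the Southern Hemisphere f is negative: f = −1.32×10⁻⁴ s⁻¹.
Component geostrophic relations (x east, y north):
u_g = −(1/(fρ)) ∂P/∂y,  v_g = (1/(fρ)) ∂P/∂x
u_g = −(3.2×10⁻³)/(−1.32×10⁻⁴ × 1.05) = 23.1 m/s;  v_g = (−3.1×10⁻³)/(−1.32×10⁻⁴ × 1.05) = 22.3 m/s
|V_g| = √(u_g² + v_g²) = 32.1 m/s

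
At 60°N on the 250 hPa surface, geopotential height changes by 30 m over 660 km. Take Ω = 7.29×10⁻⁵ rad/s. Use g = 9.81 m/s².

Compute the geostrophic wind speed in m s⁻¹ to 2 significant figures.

3.5 m s⁻¹

Coriolis parameter at 60°N:
f = 2Ω sin φ = 2 × 7.29×10⁻⁵ × sin 60° = 1.26×10⁻⁴ s⁻¹
Height gradient: |∂Z/∂n| = 30 m / 660000 m = 4.55×10⁻⁵
On a pressure surface, geostrophic balance gives V_g = (g/f)|∂Z/∂n|:
V_g = 9.81 × 4.55×10⁻⁵ / 1.26×10⁻⁴ = 3.53 m/s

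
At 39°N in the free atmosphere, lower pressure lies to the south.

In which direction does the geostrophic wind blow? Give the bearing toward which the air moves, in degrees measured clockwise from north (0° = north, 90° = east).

The pressure-gradient force points toward the south (bearing 180°).
Geostrophic balance: in the Northern Hemisphere the Coriolis force deflects motion to the right, so the geostrophic wind blows 90° to the right of the pressure-gradient force (low pressure on the left).
Rotating 180° by 90° clockwise gives 270° — the wind blows toward the west.

270°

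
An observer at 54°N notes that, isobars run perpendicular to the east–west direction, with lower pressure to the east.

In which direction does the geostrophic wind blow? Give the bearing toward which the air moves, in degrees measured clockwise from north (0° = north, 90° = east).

180°

The pressure-gradient force points toward the east (bearing 090°).
Geostrophic balance: in the Northern Hemisphere the Coriolis force deflects motion to the right, so the geostrophic wind blows 90° to the right of the pressure-gradient force (low pressure on the left).
Rotating 090° by 90° clockwise gives 180° — the wind blows toward the south.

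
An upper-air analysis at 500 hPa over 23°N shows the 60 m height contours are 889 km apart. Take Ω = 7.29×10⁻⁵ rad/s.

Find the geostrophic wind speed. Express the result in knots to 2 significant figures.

23 knots

Coriolis parameter at 23°N:
f = 2Ω sin φ = 2 × 7.29×10⁻⁵ × sin 23° = 5.70×10⁻⁵ s⁻¹
Height gradient: |∂Z/∂n| = 60 m / 889000 m = 6.75×10⁻⁵
On a pressure surface, geostrophic balance gives V_g = (g/f)|∂Z/∂n|:
V_g = 9.81 × 6.75×10⁻⁵ / 5.70×10⁻⁵ = 11.6 m/s
Converting: 11.6 m/s × 1.944 = 23 knots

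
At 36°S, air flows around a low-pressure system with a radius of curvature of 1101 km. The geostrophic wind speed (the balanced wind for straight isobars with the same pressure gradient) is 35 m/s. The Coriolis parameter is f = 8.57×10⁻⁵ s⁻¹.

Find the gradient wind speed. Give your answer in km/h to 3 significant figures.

Around a low, centrifugal force acts outward with Coriolis, so pressure-gradient force balances both:
(1/ρ)|∂P/∂n| = fV + V²/R  →  V² + fR·V − fR·V_g = 0
With fR = 8.57×10⁻⁵ × 1101×10³ m = 94.4 m/s:
V = [−fR + √((fR)² + 4 fR V_g)]/2 = [−94.4 + √(94.4² + 4×94.4×35)]/2 = 27.2 m/s
Subgeostrophic (V < V_g = 35 m/s), as expected around a low.
Converting: 27.2 m/s × 3.6 = 97.8 km/h

97.8 km/h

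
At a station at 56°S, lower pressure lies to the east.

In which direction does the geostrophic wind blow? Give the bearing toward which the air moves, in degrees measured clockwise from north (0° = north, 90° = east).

The pressure-gradient force points toward the east (bearing 090°).
Geostrophic balance: in the Southern Hemisphere the Coriolis force deflects motion to the left, so the geostrophic wind blows 90° to the left of the pressure-gradient force (low pressure on the right).
Rotating 090° by 90° counterclockwise gives 000° — the wind blows toward the north.

000°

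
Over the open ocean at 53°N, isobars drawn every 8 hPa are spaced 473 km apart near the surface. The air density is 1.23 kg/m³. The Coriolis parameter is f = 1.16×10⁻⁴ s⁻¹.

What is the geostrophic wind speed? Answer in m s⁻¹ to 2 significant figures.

12 m s⁻¹

Pressure gradient: |∂P/∂n| = 800 Pa / 473000 m = 1.69×10⁻³ Pa/m
Geostrophic balance (pressure-gradient force = Coriolis force):
V_g = (1/(fρ)) |∂P/∂n| = 1.69×10⁻³ / (1.16×10⁻⁴ × 1.23) = 11.9 m/s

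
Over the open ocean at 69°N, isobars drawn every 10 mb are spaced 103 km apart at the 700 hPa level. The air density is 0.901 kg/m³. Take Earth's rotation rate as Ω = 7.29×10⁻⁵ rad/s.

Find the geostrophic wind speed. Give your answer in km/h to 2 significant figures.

280 km/h

Coriolis parameter at 69°N:
f = 2Ω sin φ = 2 × 7.29×10⁻⁵ × sin 69° = 1.36×10⁻⁴ s⁻¹
Pressure gradient: |∂P/∂n| = 1000 Pa / 103000 m = 9.71×10⁻³ Pa/m
Geostrophic balance (pressure-gradient force = Coriolis force):
V_g = (1/(fρ)) |∂P/∂n| = 9.71×10⁻³ / (1.36×10⁻⁴ × 0.901) = 79.2 m/s
Converting: 79.2 m/s × 3.6 = 280 km/h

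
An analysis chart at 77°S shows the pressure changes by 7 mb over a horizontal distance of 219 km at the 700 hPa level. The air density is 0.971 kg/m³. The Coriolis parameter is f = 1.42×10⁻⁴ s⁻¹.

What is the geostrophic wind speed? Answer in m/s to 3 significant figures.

23.2 m/s

Pressure gradient: |∂P/∂n| = 700 Pa / 219000 m = 3.20×10⁻³ Pa/m
Geostrophic balance (pressure-gradient force = Coriolis force):
V_g = (1/(fρ)) |∂P/∂n| = 3.20×10⁻³ / (1.42×10⁻⁴ × 0.971) = 23.2 m/s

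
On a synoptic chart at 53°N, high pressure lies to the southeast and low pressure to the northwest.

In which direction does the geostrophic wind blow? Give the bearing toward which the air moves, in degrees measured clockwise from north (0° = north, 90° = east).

The pressure-gradient force points toward the northwest (bearing 315°).
Geostrophic balance: in the Northern Hemisphere the Coriolis force deflects motion to the right, so the geostrophic wind blows 90° to the right of the pressure-gradient force (low pressure on the left).
Rotating 315° by 90° clockwise gives 045° — the wind blows toward the northeast.

045°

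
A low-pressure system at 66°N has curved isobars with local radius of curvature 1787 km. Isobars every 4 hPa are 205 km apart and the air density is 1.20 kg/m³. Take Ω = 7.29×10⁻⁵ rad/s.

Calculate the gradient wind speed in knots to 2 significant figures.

Coriolis parameter at 66°N:
f = 2Ω sin φ = 2 × 7.29×10⁻⁵ × sin 66° = 1.33×10⁻⁴ s⁻¹
Pressure gradient: |∂P/∂n| = 400 Pa / 205000 m = 1.95×10⁻³ Pa/m
Geostrophic speed: V_g = |∂P/∂n|/(fρ) = 1.95×10⁻³/(1.33×10⁻⁴ × 1.20) = 12.2 m/s
Around a low, centrifugal force acts outward with Coriolis, so pressure-gradient force balances both:
(1/ρ)|∂P/∂n| = fV + V²/R  →  V² + fR·V − fR·V_g = 0
With fR = 1.33×10⁻⁴ × 1787×10³ m = 238 m/s:
V = [−fR + √((fR)² + 4 fR V_g)]/2 = [−238 + √(238² + 4×238×12.2)]/2 = 11.6 m/s
Subgeostrophic (V < V_g = 12.2 m/s), as expected around a low.
Converting: 11.6 m/s × 1.944 = 23 knots

23 knots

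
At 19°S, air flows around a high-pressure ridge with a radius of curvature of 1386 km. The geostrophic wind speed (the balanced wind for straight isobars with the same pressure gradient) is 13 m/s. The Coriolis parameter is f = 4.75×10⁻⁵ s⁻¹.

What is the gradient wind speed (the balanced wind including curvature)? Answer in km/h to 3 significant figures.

64.2 km/h

Around a high, pressure-gradient force acts outward with centrifugal, so Coriolis balances both:
fV = (1/ρ)|∂P/∂n| + V²/R  →  V² − fR·V + fR·V_g = 0
With fR = 4.75×10⁻⁵ × 1386×10³ m = 65.8 m/s:
V = [fR − √((fR)² − 4 fR V_g)]/2 = [65.8 − √(65.8² − 4×65.8×13)]/2 = 17.8 m/s
Supergeostrophic (V > V_g = 13 m/s), as expected around a high.
Converting: 17.8 m/s × 3.6 = 64.2 km/h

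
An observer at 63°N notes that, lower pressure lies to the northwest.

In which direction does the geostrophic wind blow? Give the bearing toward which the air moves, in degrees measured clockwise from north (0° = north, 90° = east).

045°

The pressure-gradient force points toward the northwest (bearing 315°).
Geostrophic balance: in the Northern Hemisphere the Coriolis force deflects motion to the right, so the geostrophic wind blows 90° to the right of the pressure-gradient force (low pressure on the left).
Rotating 315° by 90° clockwise gives 045° — the wind blows toward the northeast.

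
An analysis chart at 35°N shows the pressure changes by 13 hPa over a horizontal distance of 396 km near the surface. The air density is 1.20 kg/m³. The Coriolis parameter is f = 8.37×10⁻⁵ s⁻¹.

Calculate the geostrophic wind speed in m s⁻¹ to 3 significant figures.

Pressure gradient: |∂P/∂n| = 1300 Pa / 396000 m = 3.28×10⁻³ Pa/m
Geostrophic balance (pressure-gradient force = Coriolis force):
V_g = (1/(fρ)) |∂P/∂n| = 3.28×10⁻³ / (8.37×10⁻⁵ × 1.20) = 32.7 m/s

32.7 m s⁻¹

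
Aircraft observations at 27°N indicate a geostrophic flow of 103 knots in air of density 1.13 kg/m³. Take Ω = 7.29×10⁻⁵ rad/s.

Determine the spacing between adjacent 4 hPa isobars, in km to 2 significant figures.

Coriolis parameter at 27°N:
f = 2Ω sin φ = 2 × 7.29×10⁻⁵ × sin 27° = 6.62×10⁻⁵ s⁻¹
Wind speed in SI: 103 knots = 53.0 m/s
Geostrophic balance rearranged: |∂P/∂n| = f ρ V_g
|∂P/∂n| = 6.62×10⁻⁵ × 1.13 × 53.0 = 3.96×10⁻³ Pa/m
Isobar spacing: Δn = ΔP/|∂P/∂n| = 400 Pa / 3.96×10⁻³ Pa/m = 100926 m ≈ 100 km

100 km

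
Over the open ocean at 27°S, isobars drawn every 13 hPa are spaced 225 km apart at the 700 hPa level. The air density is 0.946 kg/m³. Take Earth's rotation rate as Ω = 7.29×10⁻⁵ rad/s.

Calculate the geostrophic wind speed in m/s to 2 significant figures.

Coriolis parameter at 27°S:
f = 2Ω sin φ = 2 × 7.29×10⁻⁵ × sin 27° = 6.62×10⁻⁵ s⁻¹
Pressure gradient: |∂P/∂n| = 1300 Pa / 225000 m = 5.78×10⁻³ Pa/m
Geostrophic balance (pressure-gradient force = Coriolis force):
V_g = (1/(fρ)) |∂P/∂n| = 5.78×10⁻³ / (6.62×10⁻⁵ × 0.946) = 92.3 m/s

92 m/s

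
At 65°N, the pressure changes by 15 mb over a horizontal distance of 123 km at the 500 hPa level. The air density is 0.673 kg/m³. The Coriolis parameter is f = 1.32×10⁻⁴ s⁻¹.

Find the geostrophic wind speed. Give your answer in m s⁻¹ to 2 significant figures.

Pressure gradient: |∂P/∂n| = 1500 Pa / 123000 m = 1.22×10⁻² Pa/m
Geostrophic balance (pressure-gradient force = Coriolis force):
V_g = (1/(fρ)) |∂P/∂n| = 1.22×10⁻² / (1.32×10⁻⁴ × 0.673) = 137 m/s

140 m s⁻¹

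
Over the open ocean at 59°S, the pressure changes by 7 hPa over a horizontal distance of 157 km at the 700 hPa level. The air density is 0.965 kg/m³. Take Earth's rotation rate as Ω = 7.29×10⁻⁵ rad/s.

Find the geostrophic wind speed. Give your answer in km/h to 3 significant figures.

Coriolis parameter at 59°S:
f = 2Ω sin φ = 2 × 7.29×10⁻⁵ × sin 59° = 1.25×10⁻⁴ s⁻¹
Pressure gradient: |∂P/∂n| = 700 Pa / 157000 m = 4.46×10⁻³ Pa/m
Geostrophic balance (pressure-gradient force = Coriolis force):
V_g = (1/(fρ)) |∂P/∂n| = 4.46×10⁻³ / (1.25×10⁻⁴ × 0.965) = 37.0 m/s
Converting: 37.0 m/s × 3.6 = 133 km/h

133 km/h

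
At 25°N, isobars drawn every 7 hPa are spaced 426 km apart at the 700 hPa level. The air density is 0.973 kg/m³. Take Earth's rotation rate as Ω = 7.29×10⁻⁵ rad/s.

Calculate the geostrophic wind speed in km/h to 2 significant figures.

Coriolis parameter at 25°N:
f = 2Ω sin φ = 2 × 7.29×10⁻⁵ × sin 25° = 6.16×10⁻⁵ s⁻¹
Pressure gradient: |∂P/∂n| = 700 Pa / 426000 m = 1.64×10⁻³ Pa/m
Geostrophic balance (pressure-gradient force = Coriolis force):
V_g = (1/(fρ)) |∂P/∂n| = 1.64×10⁻³ / (6.16×10⁻⁵ × 0.973) = 27.4 m/s
Converting: 27.4 m/s × 3.6 = 99 km/h

99 km/h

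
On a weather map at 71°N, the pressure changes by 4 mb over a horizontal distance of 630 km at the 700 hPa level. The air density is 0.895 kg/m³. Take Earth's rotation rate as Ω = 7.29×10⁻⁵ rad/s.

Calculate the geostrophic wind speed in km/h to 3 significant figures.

18.5 km/h

Coriolis parameter at 71°N:
f = 2Ω sin φ = 2 × 7.29×10⁻⁵ × sin 71° = 1.38×10⁻⁴ s⁻¹
Pressure gradient: |∂P/∂n| = 400 Pa / 630000 m = 6.35×10⁻⁴ Pa/m
Geostrophic balance (pressure-gradient force = Coriolis force):
V_g = (1/(fρ)) |∂P/∂n| = 6.35×10⁻⁴ / (1.38×10⁻⁴ × 0.895) = 5.15 m/s
Converting: 5.15 m/s × 3.6 = 18.5 km/h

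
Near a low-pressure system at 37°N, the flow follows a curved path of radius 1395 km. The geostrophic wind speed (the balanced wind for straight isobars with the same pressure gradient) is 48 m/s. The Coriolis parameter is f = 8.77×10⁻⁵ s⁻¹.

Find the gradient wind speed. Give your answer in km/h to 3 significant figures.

Around a low, centrifugal force acts outward with Coriolis, so pressure-gradient force balances both:
(1/ρ)|∂P/∂n| = fV + V²/R  →  V² + fR·V − fR·V_g = 0
With fR = 8.77×10⁻⁵ × 1395×10³ m = 122 m/s:
V = [−fR + √((fR)² + 4 fR V_g)]/2 = [−122 + √(122² + 4×122×48)]/2 = 36.9 m/s
Subgeostrophic (V < V_g = 48 m/s), as expected around a low.
Converting: 36.9 m/s × 3.6 = 133 km/h

133 km/h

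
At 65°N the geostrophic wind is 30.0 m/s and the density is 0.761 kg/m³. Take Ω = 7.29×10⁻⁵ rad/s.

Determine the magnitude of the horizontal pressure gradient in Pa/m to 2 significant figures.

3.0×10⁻³ Pa/m

Coriolis parameter at 65°N:
f = 2Ω sin φ = 2 × 7.29×10⁻⁵ × sin 65° = 1.32×10⁻⁴ s⁻¹
Geostrophic balance rearranged: |∂P/∂n| = f ρ V_g
|∂P/∂n| = 1.32×10⁻⁴ × 0.761 × 30.0 = 3.02×10⁻³ Pa/m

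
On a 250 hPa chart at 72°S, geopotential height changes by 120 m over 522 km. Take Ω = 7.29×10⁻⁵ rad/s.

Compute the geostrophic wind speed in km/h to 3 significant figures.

58.5 km/h

Coriolis parameter at 72°S:
f = 2Ω sin φ = 2 × 7.29×10⁻⁵ × sin 72° = 1.39×10⁻⁴ s⁻¹
Height gradient: |∂Z/∂n| = 120 m / 522000 m = 2.30×10⁻⁴
On a pressure surface, geostrophic balance gives V_g = (g/f)|∂Z/∂n|:
V_g = 9.81 × 2.30×10⁻⁴ / 1.39×10⁻⁴ = 16.3 m/s
Converting: 16.3 m/s × 3.6 = 58.5 km/h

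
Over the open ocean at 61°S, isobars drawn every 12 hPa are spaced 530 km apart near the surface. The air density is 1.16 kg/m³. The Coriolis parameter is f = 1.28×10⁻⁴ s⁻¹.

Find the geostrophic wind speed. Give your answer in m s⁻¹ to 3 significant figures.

15.2 m s⁻¹

Pressure gradient: |∂P/∂n| = 1200 Pa / 530000 m = 2.26×10⁻³ Pa/m
Geostrophic balance (pressure-gradient force = Coriolis force):
V_g = (1/(fρ)) |∂P/∂n| = 2.26×10⁻³ / (1.28×10⁻⁴ × 1.16) = 15.2 m/s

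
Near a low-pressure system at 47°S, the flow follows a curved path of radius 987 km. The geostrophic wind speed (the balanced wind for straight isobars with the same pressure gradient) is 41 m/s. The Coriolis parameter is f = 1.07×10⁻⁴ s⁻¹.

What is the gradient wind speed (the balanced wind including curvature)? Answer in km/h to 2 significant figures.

110 km/h

Around a low, centrifugal force acts outward with Coriolis, so pressure-gradient force balances both:
(1/ρ)|∂P/∂n| = fV + V²/R  →  V² + fR·V − fR·V_g = 0
With fR = 1.07×10⁻⁴ × 987×10³ m = 106 m/s:
V = [−fR + √((fR)² + 4 fR V_g)]/2 = [−106 + √(106² + 4×106×41)]/2 = 31.6 m/s
Subgeostrophic (V < V_g = 41 m/s), as expected around a low.
Converting: 31.6 m/s × 3.6 = 110 km/h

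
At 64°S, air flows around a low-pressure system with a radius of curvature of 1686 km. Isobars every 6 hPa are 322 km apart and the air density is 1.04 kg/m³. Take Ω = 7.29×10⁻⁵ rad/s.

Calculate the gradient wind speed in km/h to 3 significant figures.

46.5 km/h

Coriolis parameter at 64°S:
f = 2Ω sin φ = 2 × 7.29×10⁻⁵ × sin 64° = 1.31×10⁻⁴ s⁻¹
Pressure gradient: |∂P/∂n| = 600 Pa / 322000 m = 1.86×10⁻³ Pa/m
Geostrophic speed: V_g = |∂P/∂n|/(fρ) = 1.86×10⁻³/(1.31×10⁻⁴ × 1.04) = 13.7 m/s
Around a low, centrifugal force acts outward with Coriolis, so pressure-gradient force balances both:
(1/ρ)|∂P/∂n| = fV + V²/R  →  V² + fR·V − fR·V_g = 0
With fR = 1.31×10⁻⁴ × 1686×10³ m = 221 m/s:
V = [−fR + √((fR)² + 4 fR V_g)]/2 = [−221 + √(221² + 4×221×13.7)]/2 = 12.9 m/s
Subgeostrophic (V < V_g = 13.7 m/s), as expected around a low.
Converting: 12.9 m/s × 3.6 = 46.5 km/h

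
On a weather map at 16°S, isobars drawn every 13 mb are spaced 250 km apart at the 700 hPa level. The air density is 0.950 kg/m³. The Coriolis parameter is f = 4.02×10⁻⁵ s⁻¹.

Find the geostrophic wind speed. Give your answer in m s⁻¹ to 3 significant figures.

Pressure gradient: |∂P/∂n| = 1300 Pa / 250000 m = 5.20×10⁻³ Pa/m
Geostrophic balance (pressure-gradient force = Coriolis force):
V_g = (1/(fρ)) |∂P/∂n| = 5.20×10⁻³ / (4.02×10⁻⁵ × 0.950) = 136 m/s

136 m s⁻¹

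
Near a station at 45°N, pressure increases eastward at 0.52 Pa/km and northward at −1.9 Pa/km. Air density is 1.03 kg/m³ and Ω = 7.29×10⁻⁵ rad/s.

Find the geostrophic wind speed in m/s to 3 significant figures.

18.6 m/s

Coriolis parameter at 45°N:
f = 2Ω sin φ = 2 × 7.29×10⁻⁵ × sin 45° = 1.03×10⁻⁴ s⁻¹
Component geostrophic relations (x east, y north):
u_g = −(1/(fρ)) ∂P/∂y,  v_g = (1/(fρ)) ∂P/∂x
u_g = −(−1.9×10⁻³)/(1.03×10⁻⁴ × 1.03) = 17.9 m/s;  v_g = (0.52×10⁻³)/(1.03×10⁻⁴ × 1.03) = 4.90 m/s
|V_g| = √(u_g² + v_g²) = 18.6 m/s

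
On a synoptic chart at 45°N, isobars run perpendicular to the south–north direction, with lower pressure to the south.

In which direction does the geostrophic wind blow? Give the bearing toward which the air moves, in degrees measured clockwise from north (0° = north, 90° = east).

270°

The pressure-gradient force points toward the south (bearing 180°).
Geostrophic balance: in the Northern Hemisphere the Coriolis force deflects motion to the right, so the geostrophic wind blows 90° to the right of the pressure-gradient force (low pressure on the left).
Rotating 180° by 90° clockwise gives 270° — the wind blows toward the west.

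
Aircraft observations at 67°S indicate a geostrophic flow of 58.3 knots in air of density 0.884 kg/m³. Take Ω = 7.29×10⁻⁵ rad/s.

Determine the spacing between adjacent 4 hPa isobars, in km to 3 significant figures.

Coriolis parameter at 67°S:
f = 2Ω sin φ = 2 × 7.29×10⁻⁵ × sin 67° = 1.34×10⁻⁴ s⁻¹
Wind speed in SI: 58.3 knots = 30.0 m/s
Geostrophic balance rearranged: |∂P/∂n| = f ρ V_g
|∂P/∂n| = 1.34×10⁻⁴ × 0.884 × 30.0 = 3.56×10⁻³ Pa/m
Isobar spacing: Δn = ΔP/|∂P/∂n| = 400 Pa / 3.56×10⁻³ Pa/m = 112413 m ≈ 112 km

112 km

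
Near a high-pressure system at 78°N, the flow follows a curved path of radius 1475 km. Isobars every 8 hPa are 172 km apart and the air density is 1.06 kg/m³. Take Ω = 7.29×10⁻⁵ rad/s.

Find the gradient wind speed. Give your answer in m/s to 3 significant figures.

37.4 m/s

Coriolis parameter at 78°N:
f = 2Ω sin φ = 2 × 7.29×10⁻⁵ × sin 78° = 1.43×10⁻⁴ s⁻¹
Pressure gradient: |∂P/∂n| = 800 Pa / 172000 m = 4.65×10⁻³ Pa/m
Geostrophic speed: V_g = |∂P/∂n|/(fρ) = 4.65×10⁻³/(1.43×10⁻⁴ × 1.06) = 30.8 m/s
Around a high, pressure-gradient force acts outward with centrifugal, so Coriolis balances both:
fV = (1/ρ)|∂P/∂n| + V²/R  →  V² − fR·V + fR·V_g = 0
With fR = 1.43×10⁻⁴ × 1475×10³ m = 210 m/s:
V = [fR − √((fR)² − 4 fR V_g)]/2 = [210 − √(210² − 4×210×30.8)]/2 = 37.4 m/s
Supergeostrophic (V > V_g = 30.8 m/s), as expected around a high.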